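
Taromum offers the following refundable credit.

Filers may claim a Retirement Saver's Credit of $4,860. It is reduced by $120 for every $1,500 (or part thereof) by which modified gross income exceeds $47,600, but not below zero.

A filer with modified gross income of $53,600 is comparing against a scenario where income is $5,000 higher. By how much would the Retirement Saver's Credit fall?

$480

At $53,600 — income exceeds $47,600 by $6,000, which is 4 full-or-partial $1,500 increments; reduction = 4 × $120 = $480, leaving $4,380.
At $58,600 — income exceeds $47,600 by $11,000, which is 8 full-or-partial $1,500 increments; reduction = 8 × $120 = $960, leaving $3,900.
Lost: $4,380 − $3,900 = $480.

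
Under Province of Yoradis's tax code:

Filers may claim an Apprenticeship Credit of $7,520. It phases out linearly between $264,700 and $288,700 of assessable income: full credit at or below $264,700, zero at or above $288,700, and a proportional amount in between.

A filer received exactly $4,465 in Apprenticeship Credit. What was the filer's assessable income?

$274,450

$4,465 is 4,465/7,520 of the full $7,520, so 3,055/7,520 of the $24,000 range has been used: income = $264,700 + $24,000 × 3,055/7,520 = $274,450.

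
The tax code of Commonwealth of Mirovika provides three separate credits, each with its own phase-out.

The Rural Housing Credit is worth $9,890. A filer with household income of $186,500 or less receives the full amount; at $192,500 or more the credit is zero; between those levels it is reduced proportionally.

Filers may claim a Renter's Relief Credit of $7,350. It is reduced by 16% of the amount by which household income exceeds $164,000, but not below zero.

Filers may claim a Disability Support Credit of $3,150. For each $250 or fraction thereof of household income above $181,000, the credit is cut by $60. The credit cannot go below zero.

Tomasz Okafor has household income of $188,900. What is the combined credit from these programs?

$10,530

Rural Housing Credit: $188,900 is $2,400 into a $6,000 phase-out range, leaving 3,600/6,000 of the credit: $9,890 × 3,600/6,000 = $5,934.
Renter's Relief Credit: 16% of the $24,900 excess over $164,000 is $3,984; credit = $7,350 − $3,984 = $3,366.
Disability Support Credit: income exceeds $181,000 by $7,900, which is 32 full-or-partial $250 increments; reduction = 32 × $60 = $1,920, leaving $1,230.
Total: $5,934 + $3,366 + $1,230 = $10,530.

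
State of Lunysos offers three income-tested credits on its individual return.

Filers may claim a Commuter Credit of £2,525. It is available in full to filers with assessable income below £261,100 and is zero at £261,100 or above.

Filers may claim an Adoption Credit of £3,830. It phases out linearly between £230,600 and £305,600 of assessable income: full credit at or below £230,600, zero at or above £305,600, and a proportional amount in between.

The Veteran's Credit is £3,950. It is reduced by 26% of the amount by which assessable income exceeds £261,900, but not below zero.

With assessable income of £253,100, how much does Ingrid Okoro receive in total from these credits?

£9,156

Commuter Credit: £253,100 is below the £261,100 cutoff, so the full £2,525 applies.
Adoption Credit: £253,100 is £22,500 into a £75,000 phase-out range, leaving 52,500/75,000 of the credit: £3,830 × 52,500/75,000 = £2,681.
Veteran's Credit: £253,100 is at or below the £261,900 threshold, so the full £3,950 applies.
Total: £2,525 + £2,681 + £3,950 = £9,156.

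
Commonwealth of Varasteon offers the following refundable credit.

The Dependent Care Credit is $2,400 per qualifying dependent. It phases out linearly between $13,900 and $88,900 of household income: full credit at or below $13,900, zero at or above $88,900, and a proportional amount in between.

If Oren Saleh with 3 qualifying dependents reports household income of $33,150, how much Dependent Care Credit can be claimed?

$5,352

Dependent Care Credit: base = 3 × $2,400 = $7,200. $33,150 is $19,250 into a $75,000 phase-out range, leaving 55,750/75,000 of the credit: $7,200 × 55,750/75,000 = $5,352.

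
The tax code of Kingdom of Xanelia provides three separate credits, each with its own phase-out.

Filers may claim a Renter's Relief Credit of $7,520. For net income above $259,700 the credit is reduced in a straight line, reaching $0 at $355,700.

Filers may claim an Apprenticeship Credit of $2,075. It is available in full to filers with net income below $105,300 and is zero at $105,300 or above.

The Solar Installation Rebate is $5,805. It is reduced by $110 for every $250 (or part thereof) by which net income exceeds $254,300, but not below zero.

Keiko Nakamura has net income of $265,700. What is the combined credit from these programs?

Renter's Relief Credit: $265,700 is $6,000 into a $96,000 phase-out range, leaving 90,000/96,000 of the credit: $7,520 × 90,000/96,000 = $7,050.
Apprenticeship Credit: $265,700 meets or exceeds the $105,300 cutoff, so the credit is $0.
Solar Installation Rebate: income exceeds $254,300 by $11,400, which is 46 full-or-partial $250 increments; reduction = 46 × $110 = $5,060, leaving $745.
Total: $7,050 + $0 + $745 = $7,795.

$7,795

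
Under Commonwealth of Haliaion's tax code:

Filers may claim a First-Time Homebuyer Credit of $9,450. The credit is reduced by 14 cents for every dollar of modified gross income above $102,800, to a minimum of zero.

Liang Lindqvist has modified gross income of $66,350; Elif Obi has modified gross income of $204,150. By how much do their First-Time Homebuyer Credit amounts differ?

Liang ($66,350): First-Time Homebuyer Credit: $66,350 is at or below the $102,800 threshold, so the full $9,450 applies.
Elif ($204,150): First-Time Homebuyer Credit: 14% of the $101,350 excess over $102,800 is $14,189 ≥ base, so the credit is $0.
Difference: |$9,450 − $0| = $9,450.

$9,450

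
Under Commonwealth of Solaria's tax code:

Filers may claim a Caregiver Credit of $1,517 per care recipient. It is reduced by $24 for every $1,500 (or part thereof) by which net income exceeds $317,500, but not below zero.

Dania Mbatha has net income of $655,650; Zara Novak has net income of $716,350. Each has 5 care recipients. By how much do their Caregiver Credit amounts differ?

$960

Dania ($655,650): Caregiver Credit: base = 5 × $1,517 = $7,585. income exceeds $317,500 by $338,150, which is 226 full-or-partial $1,500 increments; reduction = 226 × $24 = $5,424, leaving $2,161.
Zara ($716,350): Caregiver Credit: base = 5 × $1,517 = $7,585. income exceeds $317,500 by $398,850, which is 266 full-or-partial $1,500 increments; reduction = 266 × $24 = $6,384, leaving $1,201.
Difference: |$2,161 − $1,201| = $960.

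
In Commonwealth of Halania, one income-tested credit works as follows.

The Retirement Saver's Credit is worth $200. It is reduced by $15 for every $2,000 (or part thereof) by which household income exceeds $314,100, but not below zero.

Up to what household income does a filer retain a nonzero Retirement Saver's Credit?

After 13 increments the reduction is 13 × $15 = $195, leaving $5; one more increment wipes it out. Increment 13 ends at excess 13 × $2,000 = $26,000, so the highest qualifying income is $314,100 + $26,000 = $340,100.

$340,100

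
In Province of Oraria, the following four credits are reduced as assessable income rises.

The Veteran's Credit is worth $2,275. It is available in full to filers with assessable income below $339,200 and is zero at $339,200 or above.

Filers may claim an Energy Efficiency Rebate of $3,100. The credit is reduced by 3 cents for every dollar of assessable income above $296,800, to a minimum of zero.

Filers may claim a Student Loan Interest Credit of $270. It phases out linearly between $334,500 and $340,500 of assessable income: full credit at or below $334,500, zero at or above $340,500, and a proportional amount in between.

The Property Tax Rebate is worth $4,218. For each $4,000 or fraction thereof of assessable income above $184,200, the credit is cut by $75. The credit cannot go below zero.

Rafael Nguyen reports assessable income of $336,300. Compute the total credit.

$5,672

Veteran's Credit: $336,300 is below the $339,200 cutoff, so the full $2,275 applies.
Energy Efficiency Rebate: 3% of the $39,500 excess over $296,800 is $1,185; credit = $3,100 − $1,185 = $1,915.
Student Loan Interest Credit: $336,300 is $1,800 into a $6,000 phase-out range, leaving 4,200/6,000 of the credit: $270 × 4,200/6,000 = $189.
Property Tax Rebate: income exceeds $184,200 by $152,100, which is 39 full-or-partial $4,000 increments; reduction = 39 × $75 = $2,925, leaving $1,293.
Total: $2,275 + $1,915 + $189 + $1,293 = $5,672.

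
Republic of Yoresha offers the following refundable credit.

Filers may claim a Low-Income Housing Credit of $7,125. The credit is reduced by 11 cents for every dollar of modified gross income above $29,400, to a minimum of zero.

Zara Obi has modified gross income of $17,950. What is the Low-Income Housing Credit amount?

Low-Income Housing Credit: $17,950 is at or below the $29,400 threshold, so the full $7,125 applies.

$7,125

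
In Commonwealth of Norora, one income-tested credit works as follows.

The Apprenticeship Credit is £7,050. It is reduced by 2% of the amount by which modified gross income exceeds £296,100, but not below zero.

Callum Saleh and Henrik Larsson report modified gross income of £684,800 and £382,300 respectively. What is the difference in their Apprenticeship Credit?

Callum (£684,800): Apprenticeship Credit: 2% of the £388,700 excess over £296,100 is £7,774 ≥ base, so the credit is £0.
Henrik (£382,300): Apprenticeship Credit: 2% of the £86,200 excess over £296,100 is £1,724; credit = £7,050 − £1,724 = £5,326.
Difference: |£0 − £5,326| = £5,326.

£5,326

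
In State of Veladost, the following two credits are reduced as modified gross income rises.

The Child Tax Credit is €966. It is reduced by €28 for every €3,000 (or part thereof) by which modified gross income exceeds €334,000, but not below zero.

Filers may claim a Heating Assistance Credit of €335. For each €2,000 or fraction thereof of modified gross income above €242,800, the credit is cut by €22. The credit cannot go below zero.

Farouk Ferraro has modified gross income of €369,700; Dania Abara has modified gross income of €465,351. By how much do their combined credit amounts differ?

€630

Farouk (€369,700): Child Tax Credit: income exceeds €334,000 by €35,700, which is 12 full-or-partial €3,000 increments; reduction = 12 × €28 = €336, leaving €630. Heating Assistance Credit: income exceeds €242,800 by €126,900 → 64 increments × €22 = €1,408 ≥ base, so the credit is €0. total €630 + €0 = €630
Dania (€465,351): Child Tax Credit: income exceeds €334,000 by €131,351 → 44 increments × €28 = €1,232 ≥ base, so the credit is €0. Heating Assistance Credit: income exceeds €242,800 by €222,551 → 112 increments × €22 = €2,464 ≥ base, so the credit is €0. total €0 + €0 = €0
Difference: |€630 − €0| = €630.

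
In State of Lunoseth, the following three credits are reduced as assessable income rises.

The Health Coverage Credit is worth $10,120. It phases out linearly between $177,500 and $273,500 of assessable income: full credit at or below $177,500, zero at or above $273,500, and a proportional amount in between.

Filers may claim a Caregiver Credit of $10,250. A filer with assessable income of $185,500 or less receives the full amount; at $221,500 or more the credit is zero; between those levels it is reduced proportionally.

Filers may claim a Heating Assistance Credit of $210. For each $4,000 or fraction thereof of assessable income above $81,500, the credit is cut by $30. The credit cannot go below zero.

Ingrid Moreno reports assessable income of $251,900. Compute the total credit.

$2,277

Health Coverage Credit: $251,900 is $74,400 into a $96,000 phase-out range, leaving 21,600/96,000 of the credit: $10,120 × 21,600/96,000 = $2,277.
Caregiver Credit: $251,900 is at or above $221,500, so the credit is $0.
Heating Assistance Credit: income exceeds $81,500 by $170,400 → 43 increments × $30 = $1,290 ≥ base, so the credit is $0.
Total: $2,277 + $0 + $0 = $2,277.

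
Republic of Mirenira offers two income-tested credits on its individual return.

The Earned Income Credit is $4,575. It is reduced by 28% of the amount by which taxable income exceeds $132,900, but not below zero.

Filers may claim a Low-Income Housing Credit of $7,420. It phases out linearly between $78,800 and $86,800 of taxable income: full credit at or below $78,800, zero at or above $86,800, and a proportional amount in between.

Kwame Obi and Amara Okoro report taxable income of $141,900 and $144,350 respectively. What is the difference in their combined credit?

Kwame ($141,900): Earned Income Credit: 28% of the $9,000 excess over $132,900 is $2,520; credit = $4,575 − $2,520 = $2,055. Low-Income Housing Credit: $141,900 is at or above $86,800, so the credit is $0. total $2,055 + $0 = $2,055
Amara ($144,350): Earned Income Credit: 28% of the $11,450 excess over $132,900 is $3,206; credit = $4,575 − $3,206 = $1,369. Low-Income Housing Credit: $144,350 is at or above $86,800, so the credit is $0. total $1,369 + $0 = $1,369
Difference: |$2,055 − $1,369| = $686.

$686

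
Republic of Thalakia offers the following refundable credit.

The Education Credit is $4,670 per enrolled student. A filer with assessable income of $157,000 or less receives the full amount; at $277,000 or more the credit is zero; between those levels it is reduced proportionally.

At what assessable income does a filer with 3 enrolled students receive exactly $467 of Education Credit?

$273,000

Full credit = 3 × $4,670 = $14,010.
$467 is 467/14,010 of the full $14,010, so 13,543/14,010 of the $120,000 range has been used: income = $157,000 + $120,000 × 13,543/14,010 = $273,000.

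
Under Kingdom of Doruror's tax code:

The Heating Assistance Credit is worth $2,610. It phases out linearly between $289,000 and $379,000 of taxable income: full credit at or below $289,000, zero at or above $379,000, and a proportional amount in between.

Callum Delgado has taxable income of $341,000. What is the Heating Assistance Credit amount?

Heating Assistance Credit: $341,000 is $52,000 into a $90,000 phase-out range, leaving 38,000/90,000 of the credit: $2,610 × 38,000/90,000 = $1,102.

$1,102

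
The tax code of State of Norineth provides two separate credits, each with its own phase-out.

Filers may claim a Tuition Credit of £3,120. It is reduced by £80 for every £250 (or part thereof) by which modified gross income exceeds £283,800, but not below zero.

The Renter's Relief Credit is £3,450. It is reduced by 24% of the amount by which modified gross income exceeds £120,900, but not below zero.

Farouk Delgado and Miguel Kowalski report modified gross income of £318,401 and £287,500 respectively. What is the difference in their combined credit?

Farouk (£318,401): Tuition Credit: income exceeds £283,800 by £34,601 → 139 increments × £80 = £11,120 ≥ base, so the credit is £0. Renter's Relief Credit: 24% of the £197,501 excess over £120,900 is £47,400.24 ≥ base, so the credit is £0. total £0 + £0 = £0
Miguel (£287,500): Tuition Credit: income exceeds £283,800 by £3,700, which is 15 full-or-partial £250 increments; reduction = 15 × £80 = £1,200, leaving £1,920. Renter's Relief Credit: 24% of the £166,600 excess over £120,900 is £39,984 ≥ base, so the credit is £0. total £1,920 + £0 = £1,920
Difference: |£0 − £1,920| = £1,920.

£1,920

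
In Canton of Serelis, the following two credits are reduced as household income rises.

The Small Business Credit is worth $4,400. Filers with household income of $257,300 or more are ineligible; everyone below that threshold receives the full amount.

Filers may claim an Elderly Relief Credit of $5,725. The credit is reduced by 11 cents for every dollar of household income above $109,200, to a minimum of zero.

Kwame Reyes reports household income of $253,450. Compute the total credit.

$4,400

Small Business Credit: $253,450 is below the $257,300 cutoff, so the full $4,400 applies.
Elderly Relief Credit: 11% of the $144,250 excess over $109,200 is $15,867.50 ≥ base, so the credit is $0.
Total: $4,400 + $0 = $4,400.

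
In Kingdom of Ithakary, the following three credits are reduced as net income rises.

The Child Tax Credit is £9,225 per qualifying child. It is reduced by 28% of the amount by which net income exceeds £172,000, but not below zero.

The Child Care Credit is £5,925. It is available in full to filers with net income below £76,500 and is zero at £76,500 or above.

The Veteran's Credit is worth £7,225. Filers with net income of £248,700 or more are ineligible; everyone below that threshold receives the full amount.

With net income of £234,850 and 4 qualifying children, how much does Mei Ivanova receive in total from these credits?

Child Tax Credit: base = 4 × £9,225 = £36,900. 28% of the £62,850 excess over £172,000 is £17,598; credit = £36,900 − £17,598 = £19,302.
Child Care Credit: £234,850 meets or exceeds the £76,500 cutoff, so the credit is £0.
Veteran's Credit: £234,850 is below the £248,700 cutoff, so the full £7,225 applies.
Total: £19,302 + £0 + £7,225 = £26,527.

£26,527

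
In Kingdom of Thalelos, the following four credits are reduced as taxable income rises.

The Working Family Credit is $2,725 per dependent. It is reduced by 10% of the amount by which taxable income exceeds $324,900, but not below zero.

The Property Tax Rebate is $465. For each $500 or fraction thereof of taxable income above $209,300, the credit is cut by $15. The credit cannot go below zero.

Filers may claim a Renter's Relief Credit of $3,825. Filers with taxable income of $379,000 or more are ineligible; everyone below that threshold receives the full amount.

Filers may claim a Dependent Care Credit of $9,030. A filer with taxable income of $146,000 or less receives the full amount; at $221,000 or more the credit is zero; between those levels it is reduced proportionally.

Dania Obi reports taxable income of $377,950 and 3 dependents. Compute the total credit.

Working Family Credit: base = 3 × $2,725 = $8,175. 10% of the $53,050 excess over $324,900 is $5,305; credit = $8,175 − $5,305 = $2,870.
Property Tax Rebate: income exceeds $209,300 by $168,650 → 338 increments × $15 = $5,070 ≥ base, so the credit is $0.
Renter's Relief Credit: $377,950 is below the $379,000 cutoff, so the full $3,825 applies.
Dependent Care Credit: $377,950 is at or above $221,000, so the credit is $0.
Total: $2,870 + $0 + $3,825 + $0 = $6,695.

$6,695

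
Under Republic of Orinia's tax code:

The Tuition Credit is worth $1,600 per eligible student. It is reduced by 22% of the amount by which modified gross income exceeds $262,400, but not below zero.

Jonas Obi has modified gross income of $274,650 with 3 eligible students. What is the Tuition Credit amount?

$2,105

Tuition Credit: base = 3 × $1,600 = $4,800. 22% of the $12,250 excess over $262,400 is $2,695; credit = $4,800 − $2,695 = $2,105.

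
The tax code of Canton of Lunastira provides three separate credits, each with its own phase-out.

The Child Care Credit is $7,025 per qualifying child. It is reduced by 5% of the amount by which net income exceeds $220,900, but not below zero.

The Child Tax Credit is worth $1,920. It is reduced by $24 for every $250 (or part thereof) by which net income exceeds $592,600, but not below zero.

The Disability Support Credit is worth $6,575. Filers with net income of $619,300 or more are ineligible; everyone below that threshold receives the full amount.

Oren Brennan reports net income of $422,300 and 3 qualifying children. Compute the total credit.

Child Care Credit: base = 3 × $7,025 = $21,075. 5% of the $201,400 excess over $220,900 is $10,070; credit = $21,075 − $10,070 = $11,005.
Child Tax Credit: $422,300 is at or below the $592,600 threshold, so the full $1,920 applies.
Disability Support Credit: $422,300 is below the $619,300 cutoff, so the full $6,575 applies.
Total: $11,005 + $1,920 + $6,575 = $19,500.

$19,500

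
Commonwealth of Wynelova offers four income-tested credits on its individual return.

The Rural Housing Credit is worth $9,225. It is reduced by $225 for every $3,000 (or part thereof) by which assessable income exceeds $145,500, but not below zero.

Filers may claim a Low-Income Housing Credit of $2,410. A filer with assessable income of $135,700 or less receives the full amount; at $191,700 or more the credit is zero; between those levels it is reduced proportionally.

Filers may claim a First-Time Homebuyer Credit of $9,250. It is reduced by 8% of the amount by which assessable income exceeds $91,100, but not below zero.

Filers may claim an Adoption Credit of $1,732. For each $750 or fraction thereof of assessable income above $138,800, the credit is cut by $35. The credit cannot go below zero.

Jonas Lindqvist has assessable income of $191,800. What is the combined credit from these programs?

Rural Housing Credit: income exceeds $145,500 by $46,300, which is 16 full-or-partial $3,000 increments; reduction = 16 × $225 = $3,600, leaving $5,625.
Low-Income Housing Credit: $191,800 is at or above $191,700, so the credit is $0.
First-Time Homebuyer Credit: 8% of the $100,700 excess over $91,100 is $8,056; credit = $9,250 − $8,056 = $1,194.
Adoption Credit: income exceeds $138,800 by $53,000 → 71 increments × $35 = $2,485 ≥ base, so the credit is $0.
Total: $5,625 + $0 + $1,194 + $0 = $6,819.

$6,819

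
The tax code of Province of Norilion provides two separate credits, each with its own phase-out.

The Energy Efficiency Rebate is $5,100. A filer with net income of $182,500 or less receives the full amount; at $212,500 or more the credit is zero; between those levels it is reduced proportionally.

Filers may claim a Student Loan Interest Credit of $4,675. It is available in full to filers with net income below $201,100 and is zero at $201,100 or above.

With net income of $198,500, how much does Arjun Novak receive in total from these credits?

$7,055

Energy Efficiency Rebate: $198,500 is $16,000 into a $30,000 phase-out range, leaving 14,000/30,000 of the credit: $5,100 × 14,000/30,000 = $2,380.
Student Loan Interest Credit: $198,500 is below the $201,100 cutoff, so the full $4,675 applies.
Total: $2,380 + $4,675 = $7,055.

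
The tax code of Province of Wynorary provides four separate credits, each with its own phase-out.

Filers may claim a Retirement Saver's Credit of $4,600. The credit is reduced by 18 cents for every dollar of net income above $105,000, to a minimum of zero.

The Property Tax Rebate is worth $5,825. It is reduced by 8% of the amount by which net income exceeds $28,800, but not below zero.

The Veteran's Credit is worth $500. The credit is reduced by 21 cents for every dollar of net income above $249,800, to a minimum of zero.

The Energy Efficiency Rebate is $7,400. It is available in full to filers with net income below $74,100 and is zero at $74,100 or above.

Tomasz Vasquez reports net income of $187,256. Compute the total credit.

Retirement Saver's Credit: 18% of the $82,256 excess over $105,000 is $14,806.08 ≥ base, so the credit is $0.
Property Tax Rebate: 8% of the $158,456 excess over $28,800 is $12,676.48 ≥ base, so the credit is $0.
Veteran's Credit: $187,256 is at or below the $249,800 threshold, so the full $500 applies.
Energy Efficiency Rebate: $187,256 meets or exceeds the $74,100 cutoff, so the credit is $0.
Total: $0 + $0 + $500 + $0 = $500.

$500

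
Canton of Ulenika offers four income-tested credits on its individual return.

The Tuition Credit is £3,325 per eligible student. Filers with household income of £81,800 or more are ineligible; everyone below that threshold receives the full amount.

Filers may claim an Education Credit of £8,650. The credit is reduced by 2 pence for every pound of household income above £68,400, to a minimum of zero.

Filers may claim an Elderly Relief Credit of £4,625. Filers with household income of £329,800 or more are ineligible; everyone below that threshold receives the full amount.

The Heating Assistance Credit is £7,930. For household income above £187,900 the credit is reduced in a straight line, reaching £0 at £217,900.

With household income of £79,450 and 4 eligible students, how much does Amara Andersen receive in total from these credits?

Tuition Credit: base = 4 × £3,325 = £13,300. £79,450 is below the £81,800 cutoff, so the full £13,300 applies.
Education Credit: 2% of the £11,050 excess over £68,400 is £221; credit = £8,650 − £221 = £8,429.
Elderly Relief Credit: £79,450 is below the £329,800 cutoff, so the full £4,625 applies.
Heating Assistance Credit: £79,450 is at or below the £187,900 threshold, so the full £7,930 applies.
Total: £13,300 + £8,429 + £4,625 + £7,930 = £34,284.

£34,284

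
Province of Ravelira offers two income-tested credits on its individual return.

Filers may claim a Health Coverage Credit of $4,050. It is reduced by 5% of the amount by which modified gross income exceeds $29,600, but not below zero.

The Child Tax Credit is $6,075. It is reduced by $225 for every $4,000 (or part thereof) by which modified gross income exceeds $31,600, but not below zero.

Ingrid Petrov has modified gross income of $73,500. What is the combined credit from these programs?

Health Coverage Credit: 5% of the $43,900 excess over $29,600 is $2,195; credit = $4,050 − $2,195 = $1,855.
Child Tax Credit: income exceeds $31,600 by $41,900, which is 11 full-or-partial $4,000 increments; reduction = 11 × $225 = $2,475, leaving $3,600.
Total: $1,855 + $3,600 = $5,455.

$5,455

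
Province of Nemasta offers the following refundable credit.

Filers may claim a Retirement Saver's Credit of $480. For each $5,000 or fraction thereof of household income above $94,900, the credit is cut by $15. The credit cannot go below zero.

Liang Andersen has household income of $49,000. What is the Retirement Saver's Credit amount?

$480

Retirement Saver's Credit: $49,000 is at or below the $94,900 threshold, so the full $480 applies.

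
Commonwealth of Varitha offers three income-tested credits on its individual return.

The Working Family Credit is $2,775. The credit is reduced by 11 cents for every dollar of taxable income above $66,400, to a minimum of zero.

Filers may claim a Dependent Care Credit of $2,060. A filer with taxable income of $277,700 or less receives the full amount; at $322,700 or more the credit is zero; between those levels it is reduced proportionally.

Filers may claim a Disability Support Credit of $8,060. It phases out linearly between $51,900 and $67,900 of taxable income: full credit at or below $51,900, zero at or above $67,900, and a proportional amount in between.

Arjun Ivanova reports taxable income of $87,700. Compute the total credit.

Working Family Credit: 11% of the $21,300 excess over $66,400 is $2,343; credit = $2,775 − $2,343 = $432.
Dependent Care Credit: $87,700 is at or below the $277,700 threshold, so the full $2,060 applies.
Disability Support Credit: $87,700 is at or above $67,900, so the credit is $0.
Total: $432 + $2,060 + $0 = $2,492.

$2,492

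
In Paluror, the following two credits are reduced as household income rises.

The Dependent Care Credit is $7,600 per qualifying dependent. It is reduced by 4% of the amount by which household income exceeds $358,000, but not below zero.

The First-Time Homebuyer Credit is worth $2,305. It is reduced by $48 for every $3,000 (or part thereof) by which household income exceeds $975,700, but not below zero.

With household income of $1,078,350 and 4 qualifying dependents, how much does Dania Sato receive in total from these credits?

Dependent Care Credit: base = 4 × $7,600 = $30,400. 4% of the $720,350 excess over $358,000 is $28,814; credit = $30,400 − $28,814 = $1,586.
First-Time Homebuyer Credit: income exceeds $975,700 by $102,650, which is 35 full-or-partial $3,000 increments; reduction = 35 × $48 = $1,680, leaving $625.
Total: $1,586 + $625 = $2,211.

$2,211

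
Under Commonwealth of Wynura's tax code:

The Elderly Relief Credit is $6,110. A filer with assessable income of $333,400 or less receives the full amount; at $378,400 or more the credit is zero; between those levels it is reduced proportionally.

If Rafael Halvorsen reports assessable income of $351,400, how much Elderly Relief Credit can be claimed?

Elderly Relief Credit: $351,400 is $18,000 into a $45,000 phase-out range, leaving 27,000/45,000 of the credit: $6,110 × 27,000/45,000 = $3,666.

$3,666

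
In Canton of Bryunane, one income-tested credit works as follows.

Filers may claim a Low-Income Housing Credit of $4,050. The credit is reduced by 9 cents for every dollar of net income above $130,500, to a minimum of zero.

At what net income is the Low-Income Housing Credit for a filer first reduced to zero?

$175,500

The credit falls by 9% of each dollar above $130,500, so it reaches zero when the excess is $4,050 / 9% = $45,000: income = $130,500 + $45,000 = $175,500.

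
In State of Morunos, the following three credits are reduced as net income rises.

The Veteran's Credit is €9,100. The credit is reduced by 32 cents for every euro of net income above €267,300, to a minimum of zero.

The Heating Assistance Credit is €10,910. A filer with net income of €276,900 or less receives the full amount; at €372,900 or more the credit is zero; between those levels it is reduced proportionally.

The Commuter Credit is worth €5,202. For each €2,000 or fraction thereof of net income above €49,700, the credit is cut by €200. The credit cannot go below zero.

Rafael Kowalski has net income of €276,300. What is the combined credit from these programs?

€17,130

Veteran's Credit: 32% of the €9,000 excess over €267,300 is €2,880; credit = €9,100 − €2,880 = €6,220.
Heating Assistance Credit: €276,300 is at or below the €276,900 threshold, so the full €10,910 applies.
Commuter Credit: income exceeds €49,700 by €226,600 → 114 increments × €200 = €22,800 ≥ base, so the credit is €0.
Total: €6,220 + €10,910 + €0 = €17,130.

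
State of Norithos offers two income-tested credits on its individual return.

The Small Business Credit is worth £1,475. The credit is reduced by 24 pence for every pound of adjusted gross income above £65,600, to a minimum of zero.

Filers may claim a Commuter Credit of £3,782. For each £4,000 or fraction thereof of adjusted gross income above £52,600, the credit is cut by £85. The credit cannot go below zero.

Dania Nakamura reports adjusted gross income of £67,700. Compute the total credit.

£4,413

Small Business Credit: 24% of the £2,100 excess over £65,600 is £504; credit = £1,475 − £504 = £971.
Commuter Credit: income exceeds £52,600 by £15,100, which is 4 full-or-partial £4,000 increments; reduction = 4 × £85 = £340, leaving £3,442.
Total: £971 + £3,442 = £4,413.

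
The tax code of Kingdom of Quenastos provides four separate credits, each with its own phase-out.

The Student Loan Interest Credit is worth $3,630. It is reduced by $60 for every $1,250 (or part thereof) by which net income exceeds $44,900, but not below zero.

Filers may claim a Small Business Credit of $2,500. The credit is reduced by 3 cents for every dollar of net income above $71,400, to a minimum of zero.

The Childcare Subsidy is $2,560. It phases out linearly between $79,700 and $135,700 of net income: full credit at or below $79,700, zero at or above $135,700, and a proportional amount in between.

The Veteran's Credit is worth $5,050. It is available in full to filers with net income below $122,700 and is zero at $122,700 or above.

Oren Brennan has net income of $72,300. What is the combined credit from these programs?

$12,393

Student Loan Interest Credit: income exceeds $44,900 by $27,400, which is 22 full-or-partial $1,250 increments; reduction = 22 × $60 = $1,320, leaving $2,310.
Small Business Credit: 3% of the $900 excess over $71,400 is $27; credit = $2,500 − $27 = $2,473.
Childcare Subsidy: $72,300 is at or below the $79,700 threshold, so the full $2,560 applies.
Veteran's Credit: $72,300 is below the $122,700 cutoff, so the full $5,050 applies.
Total: $2,310 + $2,473 + $2,560 + $5,050 = $12,393.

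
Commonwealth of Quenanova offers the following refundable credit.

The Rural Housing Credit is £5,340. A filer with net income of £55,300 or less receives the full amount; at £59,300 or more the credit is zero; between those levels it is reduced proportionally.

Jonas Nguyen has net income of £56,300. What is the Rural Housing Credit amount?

£4,005

Rural Housing Credit: £56,300 is £1,000 into a £4,000 phase-out range, leaving 3,000/4,000 of the credit: £5,340 × 3,000/4,000 = £4,005.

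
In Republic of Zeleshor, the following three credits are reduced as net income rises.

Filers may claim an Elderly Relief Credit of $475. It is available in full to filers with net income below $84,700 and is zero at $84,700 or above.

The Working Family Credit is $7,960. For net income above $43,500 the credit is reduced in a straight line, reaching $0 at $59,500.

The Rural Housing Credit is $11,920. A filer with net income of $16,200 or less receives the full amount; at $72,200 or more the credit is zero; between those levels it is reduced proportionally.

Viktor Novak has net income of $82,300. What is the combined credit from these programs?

$475

Elderly Relief Credit: $82,300 is below the $84,700 cutoff, so the full $475 applies.
Working Family Credit: $82,300 is at or above $59,500, so the credit is $0.
Rural Housing Credit: $82,300 is at or above $72,200, so the credit is $0.
Total: $475 + $0 + $0 = $475.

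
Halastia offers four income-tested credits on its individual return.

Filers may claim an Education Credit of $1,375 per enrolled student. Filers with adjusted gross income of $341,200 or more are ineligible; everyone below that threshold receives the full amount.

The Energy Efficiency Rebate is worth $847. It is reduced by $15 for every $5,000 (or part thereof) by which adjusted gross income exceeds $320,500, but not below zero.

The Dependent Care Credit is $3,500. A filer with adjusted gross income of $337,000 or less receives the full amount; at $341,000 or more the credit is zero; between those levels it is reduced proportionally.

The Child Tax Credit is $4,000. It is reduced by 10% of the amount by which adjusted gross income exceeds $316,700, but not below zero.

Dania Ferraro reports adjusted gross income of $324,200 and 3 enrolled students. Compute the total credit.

$11,707

Education Credit: base = 3 × $1,375 = $4,125. $324,200 is below the $341,200 cutoff, so the full $4,125 applies.
Energy Efficiency Rebate: income exceeds $320,500 by $3,700, which is 1 full-or-partial $5,000 increment; reduction = 1 × $15 = $15, leaving $832.
Dependent Care Credit: $324,200 is at or below the $337,000 threshold, so the full $3,500 applies.
Child Tax Credit: 10% of the $7,500 excess over $316,700 is $750; credit = $4,000 − $750 = $3,250.
Total: $4,125 + $832 + $3,500 + $3,250 = $11,707.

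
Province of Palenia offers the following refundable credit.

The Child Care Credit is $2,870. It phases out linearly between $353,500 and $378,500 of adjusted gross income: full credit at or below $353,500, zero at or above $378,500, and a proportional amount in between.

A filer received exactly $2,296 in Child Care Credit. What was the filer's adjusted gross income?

$358,500

$2,296 is 2,296/2,870 of the full $2,870, so 574/2,870 of the $25,000 range has been used: income = $353,500 + $25,000 × 574/2,870 = $358,500.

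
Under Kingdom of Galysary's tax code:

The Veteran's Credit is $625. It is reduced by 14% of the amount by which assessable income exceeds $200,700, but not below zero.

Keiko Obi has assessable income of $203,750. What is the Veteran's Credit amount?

$198

Veteran's Credit: 14% of the $3,050 excess over $200,700 is $427; credit = $625 − $427 = $198.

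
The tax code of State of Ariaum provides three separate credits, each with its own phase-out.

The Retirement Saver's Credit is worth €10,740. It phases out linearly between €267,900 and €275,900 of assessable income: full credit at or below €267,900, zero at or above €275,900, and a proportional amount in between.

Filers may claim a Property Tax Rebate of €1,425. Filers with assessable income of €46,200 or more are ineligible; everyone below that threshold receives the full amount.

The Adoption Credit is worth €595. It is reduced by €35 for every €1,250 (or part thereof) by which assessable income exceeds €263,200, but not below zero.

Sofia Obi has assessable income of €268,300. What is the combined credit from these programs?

Retirement Saver's Credit: €268,300 is €400 into a €8,000 phase-out range, leaving 7,600/8,000 of the credit: €10,740 × 7,600/8,000 = €10,203.
Property Tax Rebate: €268,300 meets or exceeds the €46,200 cutoff, so the credit is €0.
Adoption Credit: income exceeds €263,200 by €5,100, which is 5 full-or-partial €1,250 increments; reduction = 5 × €35 = €175, leaving €420.
Total: €10,203 + €0 + €420 = €10,623.

€10,623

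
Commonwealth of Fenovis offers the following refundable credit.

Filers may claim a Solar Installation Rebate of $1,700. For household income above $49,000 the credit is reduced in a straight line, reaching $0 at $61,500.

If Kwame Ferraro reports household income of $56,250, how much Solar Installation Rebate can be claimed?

Solar Installation Rebate: $56,250 is $7,250 into a $12,500 phase-out range, leaving 5,250/12,500 of the credit: $1,700 × 5,250/12,500 = $714.

$714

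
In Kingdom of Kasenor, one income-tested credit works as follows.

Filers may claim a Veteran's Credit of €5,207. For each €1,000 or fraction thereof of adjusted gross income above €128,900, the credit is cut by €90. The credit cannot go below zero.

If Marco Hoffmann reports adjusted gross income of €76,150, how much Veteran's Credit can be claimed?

€5,207

Veteran's Credit: €76,150 is at or below the €128,900 threshold, so the full €5,207 applies.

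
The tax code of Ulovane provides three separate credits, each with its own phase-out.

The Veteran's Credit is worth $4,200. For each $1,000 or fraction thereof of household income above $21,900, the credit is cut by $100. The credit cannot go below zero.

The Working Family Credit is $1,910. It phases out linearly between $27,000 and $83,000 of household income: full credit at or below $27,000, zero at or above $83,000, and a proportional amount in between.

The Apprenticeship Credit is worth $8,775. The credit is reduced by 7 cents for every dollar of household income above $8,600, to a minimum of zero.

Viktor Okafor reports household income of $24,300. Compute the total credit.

$13,486

Veteran's Credit: income exceeds $21,900 by $2,400, which is 3 full-or-partial $1,000 increments; reduction = 3 × $100 = $300, leaving $3,900.
Working Family Credit: $24,300 is at or below the $27,000 threshold, so the full $1,910 applies.
Apprenticeship Credit: 7% of the $15,700 excess over $8,600 is $1,099; credit = $8,775 − $1,099 = $7,676.
Total: $3,900 + $1,910 + $7,676 = $13,486.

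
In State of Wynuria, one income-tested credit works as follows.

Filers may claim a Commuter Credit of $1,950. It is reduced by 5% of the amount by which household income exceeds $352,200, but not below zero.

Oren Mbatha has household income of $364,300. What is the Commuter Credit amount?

$1,345

Commuter Credit: 5% of the $12,100 excess over $352,200 is $605; credit = $1,950 − $605 = $1,345.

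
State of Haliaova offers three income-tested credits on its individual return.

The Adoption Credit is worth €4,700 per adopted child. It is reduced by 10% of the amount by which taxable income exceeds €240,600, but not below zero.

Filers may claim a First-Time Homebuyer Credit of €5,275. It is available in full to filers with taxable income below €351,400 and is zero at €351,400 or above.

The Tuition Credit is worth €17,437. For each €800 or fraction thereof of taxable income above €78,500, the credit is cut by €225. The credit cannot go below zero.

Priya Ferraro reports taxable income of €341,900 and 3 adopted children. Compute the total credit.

Adoption Credit: base = 3 × €4,700 = €14,100. 10% of the €101,300 excess over €240,600 is €10,130; credit = €14,100 − €10,130 = €3,970.
First-Time Homebuyer Credit: €341,900 is below the €351,400 cutoff, so the full €5,275 applies.
Tuition Credit: income exceeds €78,500 by €263,400 → 330 increments × €225 = €74,250 ≥ base, so the credit is €0.
Total: €3,970 + €5,275 + €0 = €9,245.

€9,245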